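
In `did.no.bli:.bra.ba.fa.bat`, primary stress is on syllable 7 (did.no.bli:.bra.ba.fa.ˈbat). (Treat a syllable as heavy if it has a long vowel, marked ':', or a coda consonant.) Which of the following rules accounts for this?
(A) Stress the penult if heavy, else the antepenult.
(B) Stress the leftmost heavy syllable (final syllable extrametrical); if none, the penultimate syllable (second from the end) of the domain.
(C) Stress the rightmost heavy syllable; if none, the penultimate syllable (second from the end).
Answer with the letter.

C

Rule A → syllable 5 (observed: 7).
Rule B → syllable 1 (observed: 7).
Rule C → syllable 7 ✓.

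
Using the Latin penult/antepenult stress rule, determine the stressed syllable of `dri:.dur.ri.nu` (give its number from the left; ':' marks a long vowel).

Classical Latin: stress the penult if heavy (long vowel or closed), else the antepenult.
Weights: 2 dur H, 3 ri L, 4 nu L.
The penult (syllable 3, ri) is light, so stress falls on the antepenult (syllable 2, dur).
Stress on syllable 2: dri:.ˈdur.ri.nu.

2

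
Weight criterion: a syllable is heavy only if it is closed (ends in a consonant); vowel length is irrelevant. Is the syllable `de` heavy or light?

light

`de`: short vowel, open (no coda). Open (no coda) → light.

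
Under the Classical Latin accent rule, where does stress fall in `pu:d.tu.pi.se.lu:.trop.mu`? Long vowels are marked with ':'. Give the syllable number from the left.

6

Classical Latin: stress the penult if heavy (long vowel or closed), else the antepenult.
Weights: 5 lu: H, 6 trop H, 7 mu L.
The penult (syllable 6, trop) is heavy, so it takes stress.
Stress on syllable 6: pu:d.tu.pi.se.lu:.ˈtrop.mu.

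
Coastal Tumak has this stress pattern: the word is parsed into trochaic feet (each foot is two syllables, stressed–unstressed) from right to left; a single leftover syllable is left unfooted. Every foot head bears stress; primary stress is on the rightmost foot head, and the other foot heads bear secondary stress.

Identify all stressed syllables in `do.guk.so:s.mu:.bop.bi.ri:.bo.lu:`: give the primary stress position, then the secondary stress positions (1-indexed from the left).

primary 8, secondary 2, 4, 6

Parse right to left into trochaic (ˈσσ) feet: do (ˈguk.so:s) (ˈmu:.bop) (ˈbi.ri:) (ˈbo.lu:). Syllable 1 is left unfooted.
Foot heads (stressed positions): 2, 4, 6, 8.
End Rule Rightmost: primary stress on the rightmost head = syllable 8.
Secondary stress on 2, 4, 6: do.ˌguk.so:s.ˌmu:.bop.ˌbi.ri:.ˈbo.lu:.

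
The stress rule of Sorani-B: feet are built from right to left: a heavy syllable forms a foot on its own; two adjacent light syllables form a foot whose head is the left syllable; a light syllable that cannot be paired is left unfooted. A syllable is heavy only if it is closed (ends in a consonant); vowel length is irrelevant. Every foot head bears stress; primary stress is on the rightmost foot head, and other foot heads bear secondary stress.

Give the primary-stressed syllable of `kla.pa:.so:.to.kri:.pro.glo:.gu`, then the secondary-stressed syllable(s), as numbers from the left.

primary 7, secondary 1, 3, 5

Weights: 1 kla L, 2 pa: L, 3 so: L, 4 to L, 5 kri: L, 6 pro L, 7 glo: L, 8 gu L.
Parse right to left (heavy = foot alone; LL = one foot; stranded L unfooted): (ˈkla.pa:) (ˈso:.to) (ˈkri:.pro) (ˈglo:.gu).
Foot heads: 1, 3, 5, 7.
Primary stress on the rightmost head = syllable 7.
Secondary stress on 1, 3, 5: ˌkla.pa:.ˌso:.to.ˌkri:.pro.ˈglo:.gu.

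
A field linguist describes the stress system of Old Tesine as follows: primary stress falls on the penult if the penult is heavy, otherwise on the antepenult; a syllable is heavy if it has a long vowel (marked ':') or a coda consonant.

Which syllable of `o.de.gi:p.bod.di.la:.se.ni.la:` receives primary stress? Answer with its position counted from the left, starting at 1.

7

Weights: 7 se L, 8 ni L, 9 la: H.
The penult (syllable 8, ni) is light, so stress falls on the antepenult (syllable 7, se).
Primary stress: syllable 7 → o.de.gi:p.bod.di.la:.ˈse.ni.la:.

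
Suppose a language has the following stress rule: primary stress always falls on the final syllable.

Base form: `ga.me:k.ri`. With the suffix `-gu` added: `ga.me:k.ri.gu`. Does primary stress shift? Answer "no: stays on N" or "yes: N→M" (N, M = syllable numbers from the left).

yes: 3→4

Base `ga.me:k.ri` (3 syllables):
  The word has 3 syllables; the final syllable is syllable 3 (ri).
  → primary stress on syllable 3.
Suffixed `ga.me:k.ri.gu` (4 syllables):
  The word has 4 syllables; the final syllable is syllable 4 (gu).
  → primary stress on syllable 4.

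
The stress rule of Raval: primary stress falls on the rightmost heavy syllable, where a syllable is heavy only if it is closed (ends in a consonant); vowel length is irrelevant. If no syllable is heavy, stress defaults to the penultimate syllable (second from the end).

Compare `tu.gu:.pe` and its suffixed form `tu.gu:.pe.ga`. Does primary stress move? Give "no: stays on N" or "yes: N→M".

Base `tu.gu:.pe` (3 syllables):
  Weights: 1 tu L, 2 gu: L, 3 pe L.
  No heavy syllable in the domain; default to the penultimate syllable (second from the end) = syllable 2.
  → primary stress on syllable 2.
Suffixed `tu.gu:.pe.ga` (4 syllables):
  Weights: 1 tu L, 2 gu: L, 3 pe L, 4 ga L.
  No heavy syllable in the domain; default to the penultimate syllable (second from the end) = syllable 3.
  → primary stress on syllable 3.

yes: 2→3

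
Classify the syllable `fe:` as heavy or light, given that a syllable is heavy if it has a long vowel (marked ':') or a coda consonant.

heavy

`fe:`: long vowel, open (no coda). Long vowel → heavy.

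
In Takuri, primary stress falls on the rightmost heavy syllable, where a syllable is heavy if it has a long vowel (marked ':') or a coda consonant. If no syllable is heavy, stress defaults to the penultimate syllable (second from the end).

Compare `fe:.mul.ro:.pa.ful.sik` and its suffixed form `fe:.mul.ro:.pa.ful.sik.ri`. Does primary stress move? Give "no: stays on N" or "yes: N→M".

Base `fe:.mul.ro:.pa.ful.sik` (6 syllables):
  Weights: 1 fe: H, 2 mul H, 3 ro: H, 4 pa L, 5 ful H, 6 sik H.
  Heavy syllables in the domain: 1, 2, 3, 5, 6. The rightmost is syllable 6 (sik).
  → primary stress on syllable 6.
Suffixed `fe:.mul.ro:.pa.ful.sik.ri` (7 syllables):
  Weights: 1 fe: H, 2 mul H, 3 ro: H, 4 pa L, 5 ful H, 6 sik H, 7 ri L.
  Heavy syllables in the domain: 1, 2, 3, 5, 6. The rightmost is syllable 6 (sik).
  → primary stress on syllable 6.

no: stays on 6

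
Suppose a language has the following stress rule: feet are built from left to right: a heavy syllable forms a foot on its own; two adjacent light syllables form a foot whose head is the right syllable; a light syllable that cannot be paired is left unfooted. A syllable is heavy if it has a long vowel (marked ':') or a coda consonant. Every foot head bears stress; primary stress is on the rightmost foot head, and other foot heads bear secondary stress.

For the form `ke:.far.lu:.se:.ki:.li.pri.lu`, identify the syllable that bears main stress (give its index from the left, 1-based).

Weights: 1 ke: H, 2 far H, 3 lu: H, 4 se: H, 5 ki: H, 6 li L, 7 pri L, 8 lu L.
Parse left to right (heavy = foot alone; LL = one foot; stranded L unfooted): (ˈke:) (ˈfar) (ˈlu:) (ˈse:) (ˈki:) (li.ˈpri) lu.
Foot heads: 1, 2, 3, 4, 5, 7.
Primary stress on the rightmost head = syllable 7.
Primary stress: syllable 7 → ke:.far.lu:.se:.ki:.li.ˈpri.lu.

7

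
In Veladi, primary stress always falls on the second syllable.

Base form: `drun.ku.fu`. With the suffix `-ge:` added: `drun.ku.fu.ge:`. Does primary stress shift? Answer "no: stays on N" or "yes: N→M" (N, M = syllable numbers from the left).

Base `drun.ku.fu` (3 syllables):
  The word has 3 syllables; the second syllable is syllable 2 (ku).
  → primary stress on syllable 2.
Suffixed `drun.ku.fu.ge:` (4 syllables):
  The word has 4 syllables; the second syllable is syllable 2 (ku).
  → primary stress on syllable 2.

no: stays on 2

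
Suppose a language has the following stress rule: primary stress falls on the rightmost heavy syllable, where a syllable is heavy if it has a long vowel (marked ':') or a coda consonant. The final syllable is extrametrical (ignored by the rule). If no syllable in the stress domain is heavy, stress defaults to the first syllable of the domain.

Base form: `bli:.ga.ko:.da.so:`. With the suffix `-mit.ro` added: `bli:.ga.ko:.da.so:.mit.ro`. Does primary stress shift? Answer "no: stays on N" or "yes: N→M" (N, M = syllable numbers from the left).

Base `bli:.ga.ko:.da.so:` (5 syllables):
  The final syllable (5, so:) is extrametrical; the stress domain is syllables 1–4.
  Weights: 1 bli: H, 2 ga L, 3 ko: H, 4 da L.
  Heavy syllables in the domain: 1, 3. The rightmost is syllable 3 (ko:).
  → primary stress on syllable 3.
Suffixed `bli:.ga.ko:.da.so:.mit.ro` (7 syllables):
  The final syllable (7, ro) is extrametrical; the stress domain is syllables 1–6.
  Weights: 1 bli: H, 2 ga L, 3 ko: H, 4 da L, 5 so: H, 6 mit H.
  Heavy syllables in the domain: 1, 3, 5, 6. The rightmost is syllable 6 (mit).
  → primary stress on syllable 6.

yes: 3→6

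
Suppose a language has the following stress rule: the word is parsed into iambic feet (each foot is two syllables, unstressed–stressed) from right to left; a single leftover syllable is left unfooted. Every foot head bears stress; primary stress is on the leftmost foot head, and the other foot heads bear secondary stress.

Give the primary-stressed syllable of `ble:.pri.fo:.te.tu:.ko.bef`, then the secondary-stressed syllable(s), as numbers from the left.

primary 3, secondary 5, 7

Parse right to left into iambic (σˈσ) feet: ble: (pri.ˈfo:) (te.ˈtu:) (ko.ˈbef). Syllable 1 is left unfooted.
Foot heads (stressed positions): 3, 5, 7.
End Rule Leftmost: primary stress on the leftmost head = syllable 3.
Secondary stress on 5, 7: ble:.pri.ˈfo:.te.ˌtu:.ko.ˌbef.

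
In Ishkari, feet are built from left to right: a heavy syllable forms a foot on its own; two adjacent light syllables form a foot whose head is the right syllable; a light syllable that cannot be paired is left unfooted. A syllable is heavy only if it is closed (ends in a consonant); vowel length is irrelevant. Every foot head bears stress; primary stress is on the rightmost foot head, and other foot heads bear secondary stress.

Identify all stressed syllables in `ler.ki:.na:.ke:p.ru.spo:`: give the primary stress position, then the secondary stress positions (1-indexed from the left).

primary 6, secondary 1, 3, 4

Weights: 1 ler H, 2 ki: L, 3 na: L, 4 ke:p H, 5 ru L, 6 spo: L.
Parse left to right (heavy = foot alone; LL = one foot; stranded L unfooted): (ˈler) (ki:.ˈna:) (ˈke:p) (ru.ˈspo:).
Foot heads: 1, 3, 4, 6.
Primary stress on the rightmost head = syllable 6.
Secondary stress on 1, 3, 4: ˌler.ki:.ˌna:.ˌke:p.ru.ˈspo:.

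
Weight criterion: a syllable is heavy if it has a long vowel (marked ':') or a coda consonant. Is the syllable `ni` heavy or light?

`ni`: short vowel, open (no coda). Short vowel, open → light.

light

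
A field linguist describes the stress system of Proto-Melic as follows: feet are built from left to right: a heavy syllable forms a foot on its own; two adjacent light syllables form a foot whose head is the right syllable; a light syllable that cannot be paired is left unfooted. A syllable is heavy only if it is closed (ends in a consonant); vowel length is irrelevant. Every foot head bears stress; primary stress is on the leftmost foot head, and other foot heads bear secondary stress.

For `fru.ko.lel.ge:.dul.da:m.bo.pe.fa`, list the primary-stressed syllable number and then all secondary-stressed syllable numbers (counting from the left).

primary 2, secondary 3, 5, 6, 8

Weights: 1 fru L, 2 ko L, 3 lel H, 4 ge: L, 5 dul H, 6 da:m H, 7 bo L, 8 pe L, 9 fa L.
Parse left to right (heavy = foot alone; LL = one foot; stranded L unfooted): (fru.ˈko) (ˈlel) ge: (ˈdul) (ˈda:m) (bo.ˈpe) fa.
Foot heads: 2, 3, 5, 6, 8.
Primary stress on the leftmost head = syllable 2.
Secondary stress on 3, 5, 6, 8: fru.ˈko.ˌlel.ge:.ˌdul.ˌda:m.bo.ˌpe.fa.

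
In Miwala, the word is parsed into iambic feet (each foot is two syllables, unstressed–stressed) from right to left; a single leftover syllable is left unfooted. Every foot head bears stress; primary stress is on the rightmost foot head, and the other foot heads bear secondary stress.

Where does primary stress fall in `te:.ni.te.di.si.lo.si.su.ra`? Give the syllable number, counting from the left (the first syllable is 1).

9

Parse right to left into iambic (σˈσ) feet: te: (ni.ˈte) (di.ˈsi) (lo.ˈsi) (su.ˈra). Syllable 1 is left unfooted.
Foot heads (stressed positions): 3, 5, 7, 9.
End Rule Rightmost: primary stress on the rightmost head = syllable 9.
Primary stress: syllable 9 → te:.ni.te.di.si.lo.si.su.ˈra.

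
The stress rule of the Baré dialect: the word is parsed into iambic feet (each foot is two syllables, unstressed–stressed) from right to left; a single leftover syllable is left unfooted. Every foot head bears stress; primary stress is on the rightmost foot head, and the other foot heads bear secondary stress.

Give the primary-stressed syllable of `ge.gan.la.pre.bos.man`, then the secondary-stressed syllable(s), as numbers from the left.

primary 6, secondary 2, 4

Parse right to left into iambic (σˈσ) feet: (ge.ˈgan) (la.ˈpre) (bos.ˈman).
Foot heads (stressed positions): 2, 4, 6.
End Rule Rightmost: primary stress on the rightmost head = syllable 6.
Secondary stress on 2, 4: ge.ˌgan.la.ˌpre.bos.ˈman.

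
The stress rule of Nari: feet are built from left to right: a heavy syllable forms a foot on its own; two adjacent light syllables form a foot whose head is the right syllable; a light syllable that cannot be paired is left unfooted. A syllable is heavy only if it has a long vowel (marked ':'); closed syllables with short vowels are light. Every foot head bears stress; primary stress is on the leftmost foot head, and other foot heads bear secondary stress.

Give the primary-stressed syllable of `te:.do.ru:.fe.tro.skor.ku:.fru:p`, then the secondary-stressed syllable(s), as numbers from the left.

Weights: 1 te: H, 2 do L, 3 ru: H, 4 fe L, 5 tro L, 6 skor L, 7 ku: H, 8 fru:p H.
Parse left to right (heavy = foot alone; LL = one foot; stranded L unfooted): (ˈte:) do (ˈru:) (fe.ˈtro) skor (ˈku:) (ˈfru:p).
Foot heads: 1, 3, 5, 7, 8.
Primary stress on the leftmost head = syllable 1.
Secondary stress on 3, 5, 7, 8: ˈte:.do.ˌru:.fe.ˌtro.skor.ˌku:.ˌfru:p.

primary 1, secondary 3, 5, 7, 8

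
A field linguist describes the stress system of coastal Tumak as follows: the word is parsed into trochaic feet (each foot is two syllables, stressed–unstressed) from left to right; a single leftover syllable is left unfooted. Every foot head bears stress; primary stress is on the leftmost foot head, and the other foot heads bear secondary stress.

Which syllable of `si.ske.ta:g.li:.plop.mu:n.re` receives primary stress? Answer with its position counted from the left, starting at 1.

Parse left to right into trochaic (ˈσσ) feet: (ˈsi.ske) (ˈta:g.li:) (ˈplop.mu:n) re. Syllable 7 is left unfooted.
Foot heads (stressed positions): 1, 3, 5.
End Rule Leftmost: primary stress on the leftmost head = syllable 1.
Primary stress: syllable 1 → ˈsi.ske.ta:g.li:.plop.mu:n.re.

1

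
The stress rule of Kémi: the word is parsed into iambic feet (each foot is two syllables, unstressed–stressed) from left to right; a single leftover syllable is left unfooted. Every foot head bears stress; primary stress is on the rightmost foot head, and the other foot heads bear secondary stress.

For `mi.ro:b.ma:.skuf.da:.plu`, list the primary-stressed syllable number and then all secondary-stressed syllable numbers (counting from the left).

Parse left to right into iambic (σˈσ) feet: (mi.ˈro:b) (ma:.ˈskuf) (da:.ˈplu).
Foot heads (stressed positions): 2, 4, 6.
End Rule Rightmost: primary stress on the rightmost head = syllable 6.
Secondary stress on 2, 4: mi.ˌro:b.ma:.ˌskuf.da:.ˈplu.

primary 6, secondary 2, 4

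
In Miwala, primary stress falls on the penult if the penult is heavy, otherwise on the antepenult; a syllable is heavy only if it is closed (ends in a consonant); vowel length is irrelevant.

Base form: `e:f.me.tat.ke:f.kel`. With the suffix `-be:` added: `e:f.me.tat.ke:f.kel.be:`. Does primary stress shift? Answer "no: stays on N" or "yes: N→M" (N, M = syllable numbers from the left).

yes: 4→5

Base `e:f.me.tat.ke:f.kel` (5 syllables):
  Weights: 3 tat H, 4 ke:f H, 5 kel H.
  The penult (syllable 4, ke:f) is heavy, so it takes stress.
  → primary stress on syllable 4.
Suffixed `e:f.me.tat.ke:f.kel.be:` (6 syllables):
  Weights: 4 ke:f H, 5 kel H, 6 be: L.
  The penult (syllable 5, kel) is heavy, so it takes stress.
  → primary stress on syllable 5.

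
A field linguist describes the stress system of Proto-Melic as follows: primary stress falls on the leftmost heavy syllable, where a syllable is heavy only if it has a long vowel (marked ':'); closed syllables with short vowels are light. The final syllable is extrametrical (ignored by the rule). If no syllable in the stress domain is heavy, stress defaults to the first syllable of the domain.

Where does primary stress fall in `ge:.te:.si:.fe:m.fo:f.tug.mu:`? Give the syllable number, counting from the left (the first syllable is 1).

1

The final syllable (7, mu:) is extrametrical; the stress domain is syllables 1–6.
Weights: 1 ge: H, 2 te: H, 3 si: H, 4 fe:m H, 5 fo:f H, 6 tug L.
Heavy syllables in the domain: 1, 2, 3, 4, 5. The leftmost is syllable 1 (ge:).
Primary stress: syllable 1 → ˈge:.te:.si:.fe:m.fo:f.tug.mu:.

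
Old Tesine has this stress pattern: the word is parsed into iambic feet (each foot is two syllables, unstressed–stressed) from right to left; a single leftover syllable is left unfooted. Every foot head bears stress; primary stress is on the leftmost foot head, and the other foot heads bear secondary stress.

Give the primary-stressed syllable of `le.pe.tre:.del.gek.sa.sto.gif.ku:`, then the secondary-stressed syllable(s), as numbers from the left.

primary 3, secondary 5, 7, 9

Parse right to left into iambic (σˈσ) feet: le (pe.ˈtre:) (del.ˈgek) (sa.ˈsto) (gif.ˈku:). Syllable 1 is left unfooted.
Foot heads (stressed positions): 3, 5, 7, 9.
End Rule Leftmost: primary stress on the leftmost head = syllable 3.
Secondary stress on 5, 7, 9: le.pe.ˈtre:.del.ˌgek.sa.ˌsto.gif.ˌku:.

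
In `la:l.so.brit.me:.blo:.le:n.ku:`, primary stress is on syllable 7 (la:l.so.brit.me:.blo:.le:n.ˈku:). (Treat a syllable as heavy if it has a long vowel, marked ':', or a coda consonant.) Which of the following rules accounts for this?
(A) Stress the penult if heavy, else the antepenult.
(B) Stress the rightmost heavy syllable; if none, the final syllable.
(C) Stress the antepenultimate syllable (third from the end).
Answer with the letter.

Rule A → syllable 6 (observed: 7).
Rule B → syllable 7 ✓.
Rule C → syllable 5 (observed: 7).

B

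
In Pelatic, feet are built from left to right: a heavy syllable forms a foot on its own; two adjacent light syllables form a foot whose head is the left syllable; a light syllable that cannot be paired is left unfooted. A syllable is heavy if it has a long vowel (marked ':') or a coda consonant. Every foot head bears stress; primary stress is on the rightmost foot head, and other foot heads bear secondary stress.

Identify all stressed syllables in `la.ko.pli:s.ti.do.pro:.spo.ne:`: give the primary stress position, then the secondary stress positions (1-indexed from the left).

primary 8, secondary 1, 3, 4, 6

Weights: 1 la L, 2 ko L, 3 pli:s H, 4 ti L, 5 do L, 6 pro: H, 7 spo L, 8 ne: H.
Parse left to right (heavy = foot alone; LL = one foot; stranded L unfooted): (ˈla.ko) (ˈpli:s) (ˈti.do) (ˈpro:) spo (ˈne:).
Foot heads: 1, 3, 4, 6, 8.
Primary stress on the rightmost head = syllable 8.
Secondary stress on 1, 3, 4, 6: ˌla.ko.ˌpli:s.ˌti.do.ˌpro:.spo.ˈne:.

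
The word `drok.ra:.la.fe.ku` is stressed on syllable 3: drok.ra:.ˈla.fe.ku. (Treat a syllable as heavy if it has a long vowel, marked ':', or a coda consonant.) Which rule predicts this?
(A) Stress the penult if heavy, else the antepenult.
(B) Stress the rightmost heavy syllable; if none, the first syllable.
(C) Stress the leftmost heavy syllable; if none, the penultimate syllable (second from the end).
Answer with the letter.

Rule A → syllable 3 ✓.
Rule B → syllable 2 (observed: 3).
Rule C → syllable 1 (observed: 3).

A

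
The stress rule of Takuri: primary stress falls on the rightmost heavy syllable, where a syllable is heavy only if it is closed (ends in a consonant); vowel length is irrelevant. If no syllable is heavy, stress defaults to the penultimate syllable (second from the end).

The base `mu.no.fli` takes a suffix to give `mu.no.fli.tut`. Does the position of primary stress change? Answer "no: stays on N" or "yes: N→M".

Base `mu.no.fli` (3 syllables):
  Weights: 1 mu L, 2 no L, 3 fli L.
  No heavy syllable in the domain; default to the penultimate syllable (second from the end) = syllable 2.
  → primary stress on syllable 2.
Suffixed `mu.no.fli.tut` (4 syllables):
  Weights: 1 mu L, 2 no L, 3 fli L, 4 tut H.
  Heavy syllables in the domain: 4. The rightmost is syllable 4 (tut).
  → primary stress on syllable 4.

yes: 2→4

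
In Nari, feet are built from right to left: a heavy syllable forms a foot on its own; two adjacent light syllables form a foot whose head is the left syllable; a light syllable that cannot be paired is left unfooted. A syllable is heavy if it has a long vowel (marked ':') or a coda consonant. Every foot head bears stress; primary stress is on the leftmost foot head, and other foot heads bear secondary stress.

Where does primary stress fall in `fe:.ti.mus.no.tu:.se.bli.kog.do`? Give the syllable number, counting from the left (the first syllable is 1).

1

Weights: 1 fe: H, 2 ti L, 3 mus H, 4 no L, 5 tu: H, 6 se L, 7 bli L, 8 kog H, 9 do L.
Parse right to left (heavy = foot alone; LL = one foot; stranded L unfooted): (ˈfe:) ti (ˈmus) no (ˈtu:) (ˈse.bli) (ˈkog) do.
Foot heads: 1, 3, 5, 6, 8.
Primary stress on the leftmost head = syllable 1.
Primary stress: syllable 1 → ˈfe:.ti.mus.no.tu:.se.bli.kog.do.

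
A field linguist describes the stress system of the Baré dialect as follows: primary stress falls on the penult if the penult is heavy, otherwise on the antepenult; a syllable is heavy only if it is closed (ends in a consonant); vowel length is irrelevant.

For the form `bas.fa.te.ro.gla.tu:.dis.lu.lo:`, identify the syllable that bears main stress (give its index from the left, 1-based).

7

Weights: 7 dis H, 8 lu L, 9 lo: L.
The penult (syllable 8, lu) is light, so stress falls on the antepenult (syllable 7, dis).
Primary stress: syllable 7 → bas.fa.te.ro.gla.tu:.ˈdis.lu.lo:.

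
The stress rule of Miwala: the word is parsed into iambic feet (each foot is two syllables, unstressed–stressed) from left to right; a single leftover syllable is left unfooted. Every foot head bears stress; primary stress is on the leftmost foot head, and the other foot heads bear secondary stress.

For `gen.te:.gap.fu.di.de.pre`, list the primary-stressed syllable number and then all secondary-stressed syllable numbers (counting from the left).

Parse left to right into iambic (σˈσ) feet: (gen.ˈte:) (gap.ˈfu) (di.ˈde) pre. Syllable 7 is left unfooted.
Foot heads (stressed positions): 2, 4, 6.
End Rule Leftmost: primary stress on the leftmost head = syllable 2.
Secondary stress on 4, 6: gen.ˈte:.gap.ˌfu.di.ˌde.pre.

primary 2, secondary 4, 6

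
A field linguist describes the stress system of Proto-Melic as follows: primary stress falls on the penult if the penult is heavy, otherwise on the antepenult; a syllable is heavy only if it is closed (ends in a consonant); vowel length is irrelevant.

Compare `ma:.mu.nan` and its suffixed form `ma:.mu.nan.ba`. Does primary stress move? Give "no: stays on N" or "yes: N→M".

yes: 1→3

Base `ma:.mu.nan` (3 syllables):
  Weights: 1 ma: L, 2 mu L, 3 nan H.
  The penult (syllable 2, mu) is light, so stress falls on the antepenult (syllable 1, ma:).
  → primary stress on syllable 1.
Suffixed `ma:.mu.nan.ba` (4 syllables):
  Weights: 2 mu L, 3 nan H, 4 ba L.
  The penult (syllable 3, nan) is heavy, so it takes stress.
  → primary stress on syllable 3.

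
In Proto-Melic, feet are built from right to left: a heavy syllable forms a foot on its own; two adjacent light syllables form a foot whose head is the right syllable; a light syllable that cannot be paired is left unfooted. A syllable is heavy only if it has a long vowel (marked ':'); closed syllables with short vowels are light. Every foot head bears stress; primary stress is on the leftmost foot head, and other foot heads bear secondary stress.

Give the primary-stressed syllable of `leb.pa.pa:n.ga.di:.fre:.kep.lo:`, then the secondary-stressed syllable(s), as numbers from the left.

Weights: 1 leb L, 2 pa L, 3 pa:n H, 4 ga L, 5 di: H, 6 fre: H, 7 kep L, 8 lo: H.
Parse right to left (heavy = foot alone; LL = one foot; stranded L unfooted): (leb.ˈpa) (ˈpa:n) ga (ˈdi:) (ˈfre:) kep (ˈlo:).
Foot heads: 2, 3, 5, 6, 8.
Primary stress on the leftmost head = syllable 2.
Secondary stress on 3, 5, 6, 8: leb.ˈpa.ˌpa:n.ga.ˌdi:.ˌfre:.kep.ˌlo:.

primary 2, secondary 3, 5, 6, 8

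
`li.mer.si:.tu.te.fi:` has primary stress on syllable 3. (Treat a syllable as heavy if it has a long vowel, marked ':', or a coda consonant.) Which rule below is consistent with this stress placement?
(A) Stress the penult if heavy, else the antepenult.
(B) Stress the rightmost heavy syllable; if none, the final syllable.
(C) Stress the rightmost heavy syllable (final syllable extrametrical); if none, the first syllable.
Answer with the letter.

C

Rule A → syllable 4 (observed: 3).
Rule B → syllable 6 (observed: 3).
Rule C → syllable 3 ✓.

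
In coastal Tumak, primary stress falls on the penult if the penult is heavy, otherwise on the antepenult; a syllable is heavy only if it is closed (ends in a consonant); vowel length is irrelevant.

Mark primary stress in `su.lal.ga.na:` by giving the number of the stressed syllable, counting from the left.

2

Weights: 2 lal H, 3 ga L, 4 na: L.
The penult (syllable 3, ga) is light, so stress falls on the antepenult (syllable 2, lal).
Primary stress: syllable 2 → su.ˈlal.ga.na:.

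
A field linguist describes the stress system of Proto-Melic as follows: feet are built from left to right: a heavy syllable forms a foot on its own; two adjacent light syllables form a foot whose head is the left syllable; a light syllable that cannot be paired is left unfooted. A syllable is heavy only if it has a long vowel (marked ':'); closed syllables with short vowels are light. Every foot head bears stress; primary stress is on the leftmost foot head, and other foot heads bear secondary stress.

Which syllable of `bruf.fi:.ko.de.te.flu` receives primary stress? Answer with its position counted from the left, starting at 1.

2

Weights: 1 bruf L, 2 fi: H, 3 ko L, 4 de L, 5 te L, 6 flu L.
Parse left to right (heavy = foot alone; LL = one foot; stranded L unfooted): bruf (ˈfi:) (ˈko.de) (ˈte.flu).
Foot heads: 2, 3, 5.
Primary stress on the leftmost head = syllable 2.
Primary stress: syllable 2 → bruf.ˈfi:.ko.de.te.flu.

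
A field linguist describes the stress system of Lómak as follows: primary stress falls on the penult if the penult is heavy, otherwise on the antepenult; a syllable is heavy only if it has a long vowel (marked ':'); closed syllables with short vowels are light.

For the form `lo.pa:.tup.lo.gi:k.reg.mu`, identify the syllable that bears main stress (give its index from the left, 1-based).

5

Weights: 5 gi:k H, 6 reg L, 7 mu L.
The penult (syllable 6, reg) is light, so stress falls on the antepenult (syllable 5, gi:k).
Primary stress: syllable 5 → lo.pa:.tup.lo.ˈgi:k.reg.mu.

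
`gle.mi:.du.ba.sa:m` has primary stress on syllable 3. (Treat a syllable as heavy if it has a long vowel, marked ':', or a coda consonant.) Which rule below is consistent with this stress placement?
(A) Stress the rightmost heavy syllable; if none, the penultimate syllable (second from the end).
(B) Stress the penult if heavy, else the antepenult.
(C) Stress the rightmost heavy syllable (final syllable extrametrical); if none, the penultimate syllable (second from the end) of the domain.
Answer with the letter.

Rule A → syllable 5 (observed: 3).
Rule B → syllable 3 ✓.
Rule C → syllable 2 (observed: 3).

B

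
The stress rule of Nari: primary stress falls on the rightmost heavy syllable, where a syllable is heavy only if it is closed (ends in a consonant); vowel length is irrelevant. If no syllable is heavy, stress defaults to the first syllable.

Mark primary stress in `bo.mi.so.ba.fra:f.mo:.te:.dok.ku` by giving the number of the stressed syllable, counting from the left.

8

Weights: 1 bo L, 2 mi L, 3 so L, 4 ba L, 5 fra:f H, 6 mo: L, 7 te: L, 8 dok H, 9 ku L.
Heavy syllables in the domain: 5, 8. The rightmost is syllable 8 (dok).
Primary stress: syllable 8 → bo.mi.so.ba.fra:f.mo:.te:.ˈdok.ku.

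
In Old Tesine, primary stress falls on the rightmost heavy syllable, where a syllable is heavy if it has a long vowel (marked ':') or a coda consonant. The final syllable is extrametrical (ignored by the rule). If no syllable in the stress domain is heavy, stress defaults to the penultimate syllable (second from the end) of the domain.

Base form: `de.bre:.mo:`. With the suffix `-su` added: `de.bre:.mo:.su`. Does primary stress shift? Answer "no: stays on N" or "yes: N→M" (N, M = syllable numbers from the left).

Base `de.bre:.mo:` (3 syllables):
  The final syllable (3, mo:) is extrametrical; the stress domain is syllables 1–2.
  Weights: 1 de L, 2 bre: H.
  Heavy syllables in the domain: 2. The rightmost is syllable 2 (bre:).
  → primary stress on syllable 2.
Suffixed `de.bre:.mo:.su` (4 syllables):
  The final syllable (4, su) is extrametrical; the stress domain is syllables 1–3.
  Weights: 1 de L, 2 bre: H, 3 mo: H.
  Heavy syllables in the domain: 2, 3. The rightmost is syllable 3 (mo:).
  → primary stress on syllable 3.

yes: 2→3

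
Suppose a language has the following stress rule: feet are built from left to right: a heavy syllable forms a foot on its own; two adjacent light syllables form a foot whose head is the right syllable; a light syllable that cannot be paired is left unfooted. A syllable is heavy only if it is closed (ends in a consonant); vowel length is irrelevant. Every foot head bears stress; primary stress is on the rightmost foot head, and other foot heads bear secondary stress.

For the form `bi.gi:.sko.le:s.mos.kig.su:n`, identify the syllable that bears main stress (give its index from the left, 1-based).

7

Weights: 1 bi L, 2 gi: L, 3 sko L, 4 le:s H, 5 mos H, 6 kig H, 7 su:n H.
Parse left to right (heavy = foot alone; LL = one foot; stranded L unfooted): (bi.ˈgi:) sko (ˈle:s) (ˈmos) (ˈkig) (ˈsu:n).
Foot heads: 2, 4, 5, 6, 7.
Primary stress on the rightmost head = syllable 7.
Primary stress: syllable 7 → bi.gi:.sko.le:s.mos.kig.ˈsu:n.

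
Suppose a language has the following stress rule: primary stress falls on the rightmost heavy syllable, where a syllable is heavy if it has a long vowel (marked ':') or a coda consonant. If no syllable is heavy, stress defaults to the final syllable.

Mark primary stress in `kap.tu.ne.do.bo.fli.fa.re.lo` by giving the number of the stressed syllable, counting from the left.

Weights: 1 kap H, 2 tu L, 3 ne L, 4 do L, 5 bo L, 6 fli L, 7 fa L, 8 re L, 9 lo L.
Heavy syllables in the domain: 1. The rightmost is syllable 1 (kap).
Primary stress: syllable 1 → ˈkap.tu.ne.do.bo.fli.fa.re.lo.

1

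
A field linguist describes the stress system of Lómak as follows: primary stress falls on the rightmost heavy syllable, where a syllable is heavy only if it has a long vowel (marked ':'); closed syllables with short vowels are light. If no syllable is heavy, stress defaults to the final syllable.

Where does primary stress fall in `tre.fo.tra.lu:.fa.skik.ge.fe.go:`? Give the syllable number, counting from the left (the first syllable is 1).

Weights: 1 tre L, 2 fo L, 3 tra L, 4 lu: H, 5 fa L, 6 skik L, 7 ge L, 8 fe L, 9 go: H.
Heavy syllables in the domain: 4, 9. The rightmost is syllable 9 (go:).
Primary stress: syllable 9 → tre.fo.tra.lu:.fa.skik.ge.fe.ˈgo:.

9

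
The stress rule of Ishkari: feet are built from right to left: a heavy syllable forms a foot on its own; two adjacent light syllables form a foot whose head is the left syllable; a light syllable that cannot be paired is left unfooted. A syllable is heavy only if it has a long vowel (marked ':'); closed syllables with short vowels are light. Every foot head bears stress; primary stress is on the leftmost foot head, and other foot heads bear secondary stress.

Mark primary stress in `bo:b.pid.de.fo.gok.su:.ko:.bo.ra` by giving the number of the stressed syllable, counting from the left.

Weights: 1 bo:b H, 2 pid L, 3 de L, 4 fo L, 5 gok L, 6 su: H, 7 ko: H, 8 bo L, 9 ra L.
Parse right to left (heavy = foot alone; LL = one foot; stranded L unfooted): (ˈbo:b) (ˈpid.de) (ˈfo.gok) (ˈsu:) (ˈko:) (ˈbo.ra).
Foot heads: 1, 2, 4, 6, 7, 8.
Primary stress on the leftmost head = syllable 1.
Primary stress: syllable 1 → ˈbo:b.pid.de.fo.gok.su:.ko:.bo.ra.

1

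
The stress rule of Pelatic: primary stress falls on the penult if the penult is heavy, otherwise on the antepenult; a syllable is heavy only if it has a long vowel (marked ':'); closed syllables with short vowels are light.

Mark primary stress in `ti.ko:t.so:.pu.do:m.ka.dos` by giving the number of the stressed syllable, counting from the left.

5

Weights: 5 do:m H, 6 ka L, 7 dos L.
The penult (syllable 6, ka) is light, so stress falls on the antepenult (syllable 5, do:m).
Primary stress: syllable 5 → ti.ko:t.so:.pu.ˈdo:m.ka.dos.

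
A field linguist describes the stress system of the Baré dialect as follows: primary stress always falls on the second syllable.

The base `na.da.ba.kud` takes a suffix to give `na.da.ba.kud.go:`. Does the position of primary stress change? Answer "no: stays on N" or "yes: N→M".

Base `na.da.ba.kud` (4 syllables):
  The word has 4 syllables; the second syllable is syllable 2 (da).
  → primary stress on syllable 2.
Suffixed `na.da.ba.kud.go:` (5 syllables):
  The word has 5 syllables; the second syllable is syllable 2 (da).
  → primary stress on syllable 2.

no: stays on 2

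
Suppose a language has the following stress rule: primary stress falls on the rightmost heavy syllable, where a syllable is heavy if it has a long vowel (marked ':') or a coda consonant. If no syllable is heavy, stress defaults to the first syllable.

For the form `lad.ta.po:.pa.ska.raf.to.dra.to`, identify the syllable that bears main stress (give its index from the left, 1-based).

6

Weights: 1 lad H, 2 ta L, 3 po: H, 4 pa L, 5 ska L, 6 raf H, 7 to L, 8 dra L, 9 to L.
Heavy syllables in the domain: 1, 3, 6. The rightmost is syllable 6 (raf).
Primary stress: syllable 6 → lad.ta.po:.pa.ska.ˈraf.to.dra.to.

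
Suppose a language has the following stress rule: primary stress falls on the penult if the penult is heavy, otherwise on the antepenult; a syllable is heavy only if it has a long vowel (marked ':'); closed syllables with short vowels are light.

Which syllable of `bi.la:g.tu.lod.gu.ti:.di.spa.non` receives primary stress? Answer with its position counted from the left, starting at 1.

7

Weights: 7 di L, 8 spa L, 9 non L.
The penult (syllable 8, spa) is light, so stress falls on the antepenult (syllable 7, di).
Primary stress: syllable 7 → bi.la:g.tu.lod.gu.ti:.ˈdi.spa.non.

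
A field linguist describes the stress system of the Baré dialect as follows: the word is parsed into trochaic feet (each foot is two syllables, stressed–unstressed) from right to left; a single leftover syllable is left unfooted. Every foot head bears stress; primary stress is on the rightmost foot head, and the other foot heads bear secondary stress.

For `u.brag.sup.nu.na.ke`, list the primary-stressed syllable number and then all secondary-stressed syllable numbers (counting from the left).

primary 5, secondary 1, 3

Parse right to left into trochaic (ˈσσ) feet: (ˈu.brag) (ˈsup.nu) (ˈna.ke).
Foot heads (stressed positions): 1, 3, 5.
End Rule Rightmost: primary stress on the rightmost head = syllable 5.
Secondary stress on 1, 3: ˌu.brag.ˌsup.nu.ˈna.ke.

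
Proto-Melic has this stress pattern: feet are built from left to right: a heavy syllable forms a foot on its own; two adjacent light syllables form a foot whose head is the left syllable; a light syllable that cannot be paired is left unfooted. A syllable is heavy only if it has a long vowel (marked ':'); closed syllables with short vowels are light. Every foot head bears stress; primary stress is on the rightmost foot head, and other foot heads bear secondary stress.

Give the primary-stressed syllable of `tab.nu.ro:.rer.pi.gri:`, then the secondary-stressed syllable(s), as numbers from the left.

primary 6, secondary 1, 3, 4

Weights: 1 tab L, 2 nu L, 3 ro: H, 4 rer L, 5 pi L, 6 gri: H.
Parse left to right (heavy = foot alone; LL = one foot; stranded L unfooted): (ˈtab.nu) (ˈro:) (ˈrer.pi) (ˈgri:).
Foot heads: 1, 3, 4, 6.
Primary stress on the rightmost head = syllable 6.
Secondary stress on 1, 3, 4: ˌtab.nu.ˌro:.ˌrer.pi.ˈgri:.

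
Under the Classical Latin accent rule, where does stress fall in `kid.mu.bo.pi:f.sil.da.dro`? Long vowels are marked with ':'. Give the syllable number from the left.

Classical Latin: stress the penult if heavy (long vowel or closed), else the antepenult.
Weights: 5 sil H, 6 da L, 7 dro L.
The penult (syllable 6, da) is light, so stress falls on the antepenult (syllable 5, sil).
Stress on syllable 5: kid.mu.bo.pi:f.ˈsil.da.dro.

5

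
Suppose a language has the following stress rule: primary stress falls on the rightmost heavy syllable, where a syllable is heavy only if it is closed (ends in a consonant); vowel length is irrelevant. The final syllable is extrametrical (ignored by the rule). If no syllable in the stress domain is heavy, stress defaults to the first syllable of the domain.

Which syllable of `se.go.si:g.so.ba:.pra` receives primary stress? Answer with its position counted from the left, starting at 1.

The final syllable (6, pra) is extrametrical; the stress domain is syllables 1–5.
Weights: 1 se L, 2 go L, 3 si:g H, 4 so L, 5 ba: L.
Heavy syllables in the domain: 3. The rightmost is syllable 3 (si:g).
Primary stress: syllable 3 → se.go.ˈsi:g.so.ba:.pra.

3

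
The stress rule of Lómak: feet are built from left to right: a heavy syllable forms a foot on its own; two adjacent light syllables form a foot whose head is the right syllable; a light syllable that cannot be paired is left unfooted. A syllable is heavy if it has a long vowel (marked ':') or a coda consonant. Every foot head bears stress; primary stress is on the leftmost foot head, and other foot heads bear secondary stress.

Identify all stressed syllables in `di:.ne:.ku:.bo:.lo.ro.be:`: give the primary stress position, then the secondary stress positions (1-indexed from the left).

primary 1, secondary 2, 3, 4, 6, 7

Weights: 1 di: H, 2 ne: H, 3 ku: H, 4 bo: H, 5 lo L, 6 ro L, 7 be: H.
Parse left to right (heavy = foot alone; LL = one foot; stranded L unfooted): (ˈdi:) (ˈne:) (ˈku:) (ˈbo:) (lo.ˈro) (ˈbe:).
Foot heads: 1, 2, 3, 4, 6, 7.
Primary stress on the leftmost head = syllable 1.
Secondary stress on 2, 3, 4, 6, 7: ˈdi:.ˌne:.ˌku:.ˌbo:.lo.ˌro.ˌbe:.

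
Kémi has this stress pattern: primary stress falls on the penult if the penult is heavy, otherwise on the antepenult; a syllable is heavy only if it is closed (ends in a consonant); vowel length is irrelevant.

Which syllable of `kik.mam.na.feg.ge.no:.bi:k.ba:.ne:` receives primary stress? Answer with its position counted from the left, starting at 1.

7

Weights: 7 bi:k H, 8 ba: L, 9 ne: L.
The penult (syllable 8, ba:) is light, so stress falls on the antepenult (syllable 7, bi:k).
Primary stress: syllable 7 → kik.mam.na.feg.ge.no:.ˈbi:k.ba:.ne:.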